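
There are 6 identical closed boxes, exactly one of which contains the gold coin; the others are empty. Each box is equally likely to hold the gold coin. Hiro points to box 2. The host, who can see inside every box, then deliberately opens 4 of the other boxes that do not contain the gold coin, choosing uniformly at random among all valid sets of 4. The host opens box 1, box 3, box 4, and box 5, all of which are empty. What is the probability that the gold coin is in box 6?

Apply Bayes' rule, conditioning on where the gold coin actually is.
If it is in any of boxes 1, 3, 4, and 5 (prior 1/6 each): that box was opened and seen not to hold the prize — ruled out; weight (1/6)·0 = 0 each.
If it is in box 2 (prior 1/6): the host has 5 equally likely choices, so probability 1/5; weight (1/6)·(1/5) = 1/30.
If it is in box 6 (prior 1/6): the host has no choice, probability 1; weight (1/6)·1 = 1/6.
The weights sum to 1/5.
So P(the gold coin in box 6 | the host opened box 1, box 3, box 4, and box 5) = (1/6) / (1/5) = 5/6.

5/6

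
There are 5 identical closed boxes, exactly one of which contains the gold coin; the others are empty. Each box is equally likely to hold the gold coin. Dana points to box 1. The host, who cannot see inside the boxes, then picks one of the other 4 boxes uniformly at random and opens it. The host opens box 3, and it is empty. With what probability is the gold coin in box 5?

1/4

Apply Bayes' rule, conditioning on where the gold coin actually is.
If it is in any of boxes 1, 2, 4, and 5 (prior 1/5 each): the host picks box 3 with probability 1/4 regardless, and it is not the prize; weight (1/5)·(1/4) = 1/20 each.
If it is in box 3 (prior 1/5): the host opened box 3, so this case is ruled out; weight (1/5)·0 = 0.
The weights sum to 1/5.
So P(the gold coin in box 5 | the host opened box 3) = (1/20) / (1/5) = 1/4.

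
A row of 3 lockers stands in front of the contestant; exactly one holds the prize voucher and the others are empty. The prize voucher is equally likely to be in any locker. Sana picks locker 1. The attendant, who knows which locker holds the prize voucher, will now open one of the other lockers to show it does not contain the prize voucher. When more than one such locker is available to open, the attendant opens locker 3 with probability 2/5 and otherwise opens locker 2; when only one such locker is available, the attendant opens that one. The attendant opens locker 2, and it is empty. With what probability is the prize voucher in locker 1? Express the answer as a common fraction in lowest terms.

Consider each possible location of the prize voucher in turn.
If it is in locker 1 (prior 1/3): locker 3 is available but not opened, probability 3/5; weight (1/3)·(3/5) = 1/5.
If it is in locker 2 (prior 1/3): the attendant opened locker 2, so this case is ruled out; weight (1/3)·0 = 0.
If it is in locker 3 (prior 1/3): only locker 2 is available, probability 1; weight (1/3)·1 = 1/3.
The weights sum to 8/15.
So P(the prize voucher in locker 1 | the attendant opened locker 2) = (1/5) / (8/15) = 3/8.

3/8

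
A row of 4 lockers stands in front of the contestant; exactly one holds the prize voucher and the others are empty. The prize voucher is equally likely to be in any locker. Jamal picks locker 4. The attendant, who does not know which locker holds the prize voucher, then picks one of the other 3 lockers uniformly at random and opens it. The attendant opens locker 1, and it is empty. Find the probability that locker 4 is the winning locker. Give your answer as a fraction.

1/3

Consider each possible location of the prize voucher in turn.
If it is in locker 1 (prior 1/4): the attendant opened locker 1, so this case is ruled out; weight (1/4)·0 = 0.
If it is in any of lockers 2, 3, and 4 (prior 1/4 each): the attendant picks locker 1 with probability 1/3 regardless, and it is not the prize; weight (1/4)·(1/3) = 1/12 each.
The weights sum to 1/4.
So P(the prize voucher in locker 4 | the attendant opened locker 1) = (1/12) / (1/4) = 1/3.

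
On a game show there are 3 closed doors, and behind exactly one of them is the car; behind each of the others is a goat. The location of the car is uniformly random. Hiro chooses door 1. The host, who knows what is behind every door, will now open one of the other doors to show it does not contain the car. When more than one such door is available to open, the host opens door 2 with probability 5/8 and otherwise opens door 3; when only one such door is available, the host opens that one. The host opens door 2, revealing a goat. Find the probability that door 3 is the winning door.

Apply Bayes' rule, conditioning on where the car actually is.
If it is behind door 1 (prior 1/3): door 2 is available, opened with probability 5/8; weight (1/3)·(5/8) = 5/24.
If it is behind door 2 (prior 1/3): the host opened door 2, so this case is ruled out; weight (1/3)·0 = 0.
If it is behind door 3 (prior 1/3): only door 2 is available, probability 1; weight (1/3)·1 = 1/3.
The weights sum to 13/24.
So P(the car behind door 3 | the host opened door 2) = (1/3) / (13/24) = 8/13.

8/13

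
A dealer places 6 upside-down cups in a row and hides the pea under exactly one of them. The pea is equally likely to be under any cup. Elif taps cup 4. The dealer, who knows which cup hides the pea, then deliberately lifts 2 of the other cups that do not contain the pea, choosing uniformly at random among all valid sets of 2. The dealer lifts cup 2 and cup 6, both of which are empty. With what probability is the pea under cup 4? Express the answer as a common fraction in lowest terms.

Consider each possible location of the pea in turn.
If it is under any of cups 1, 3, and 5 (prior 1/6 each): the dealer has 6 equally likely choices, so probability 1/6; weight (1/6)·(1/6) = 1/36 each.
If it is under either of cups 2 and 6 (prior 1/6 each): that cup was opened and seen not to hold the prize — ruled out; weight (1/6)·0 = 0 each.
If it is under cup 4 (prior 1/6): the dealer has 10 equally likely choices, so probability 1/10; weight (1/6)·(1/10) = 1/60.
The weights sum to 1/10.
So P(the pea under cup 4 | the dealer opened cup 2 and cup 6) = (1/60) / (1/10) = 1/6.

1/6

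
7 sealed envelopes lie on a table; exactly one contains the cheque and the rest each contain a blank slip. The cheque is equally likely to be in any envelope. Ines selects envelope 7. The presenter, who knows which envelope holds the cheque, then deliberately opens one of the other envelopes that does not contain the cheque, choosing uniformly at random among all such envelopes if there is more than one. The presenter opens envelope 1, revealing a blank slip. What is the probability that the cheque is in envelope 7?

1/7

Consider each possible location of the cheque in turn.
If it is in envelope 1 (prior 1/7): the presenter opened envelope 1, so this case is ruled out; weight (1/7)·0 = 0.
If it is in any of envelopes 2, 3, 4, 5, and 6 (prior 1/7 each): the presenter has 5 equally likely choices, so probability 1/5; weight (1/7)·(1/5) = 1/35 each.
If it is in envelope 7 (prior 1/7): the presenter has 6 equally likely choices, so probability 1/6; weight (1/7)·(1/6) = 1/42.
The weights sum to 1/6.
So P(the cheque in envelope 7 | the presenter opened envelope 1) = (1/42) / (1/6) = 1/7.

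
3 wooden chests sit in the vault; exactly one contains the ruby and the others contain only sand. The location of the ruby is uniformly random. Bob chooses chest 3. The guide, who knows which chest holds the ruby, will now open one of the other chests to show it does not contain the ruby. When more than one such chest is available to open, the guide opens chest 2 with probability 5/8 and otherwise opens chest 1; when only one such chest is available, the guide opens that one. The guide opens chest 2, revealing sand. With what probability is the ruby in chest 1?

Consider each possible location of the ruby in turn.
If it is in chest 1 (prior 1/3): only chest 2 is available, probability 1; weight (1/3)·1 = 1/3.
If it is in chest 2 (prior 1/3): the guide opened chest 2, so this case is ruled out; weight (1/3)·0 = 0.
If it is in chest 3 (prior 1/3): chest 2 is available, opened with probability 5/8; weight (1/3)·(5/8) = 5/24.
The weights sum to 13/24.
So P(the ruby in chest 1 | the guide opened chest 2) = (1/3) / (13/24) = 8/13.

8/13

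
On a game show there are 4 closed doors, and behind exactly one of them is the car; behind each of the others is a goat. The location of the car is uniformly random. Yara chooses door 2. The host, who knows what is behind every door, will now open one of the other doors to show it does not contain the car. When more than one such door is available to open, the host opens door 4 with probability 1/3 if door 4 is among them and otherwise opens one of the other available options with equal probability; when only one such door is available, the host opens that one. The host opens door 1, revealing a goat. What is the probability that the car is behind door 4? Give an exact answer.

Consider each possible location of the car in turn.
If it is behind door 1 (prior 1/4): the host opened door 1, so this case is ruled out; weight (1/4)·0 = 0.
If it is behind door 2 (prior 1/4): door 4 is available but not opened; door 1 gets probability (1 − 1/3)/2 = 1/3; weight (1/4)·(1/3) = 1/12.
If it is behind door 3 (prior 1/4): door 4 is available but not opened, probability 2/3; weight (1/4)·(2/3) = 1/6.
If it is behind door 4 (prior 1/4): door 4 holds the prize so is unavailable; the host chooses uniformly among the 2 others, probability 1/2; weight (1/4)·(1/2) = 1/8.
The weights sum to 3/8.
So P(the car behind door 4 | the host opened door 1) = (1/8) / (3/8) = 1/3.

1/3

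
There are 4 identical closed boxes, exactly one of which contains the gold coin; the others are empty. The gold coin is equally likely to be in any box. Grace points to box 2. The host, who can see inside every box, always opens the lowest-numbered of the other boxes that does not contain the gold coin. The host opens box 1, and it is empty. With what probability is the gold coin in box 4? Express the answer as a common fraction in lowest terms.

1/3

Condition on the true location of the gold coin.
If it is in box 1 (prior 1/4): the host opened box 1, so this case is ruled out; weight (1/4)·0 = 0.
If it is in any of boxes 2, 3, and 4 (prior 1/4 each): box 1 is the lowest-numbered option available, probability 1; weight (1/4)·1 = 1/4 each.
The weights sum to 3/4.
So P(the gold coin in box 4 | the host opened box 1) = (1/4) / (3/4) = 1/3.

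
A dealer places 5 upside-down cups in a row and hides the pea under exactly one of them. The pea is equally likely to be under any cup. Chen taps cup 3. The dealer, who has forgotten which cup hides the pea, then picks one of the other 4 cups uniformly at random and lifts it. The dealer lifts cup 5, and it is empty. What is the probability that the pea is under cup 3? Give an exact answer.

Consider each possible location of the pea in turn.
If it is under any of cups 1, 2, 3, and 4 (prior 1/5 each): the dealer picks cup 5 with probability 1/4 regardless, and it is not the prize; weight (1/5)·(1/4) = 1/20 each.
If it is under cup 5 (prior 1/5): the dealer opened cup 5, so this case is ruled out; weight (1/5)·0 = 0.
The weights sum to 1/5.
So P(the pea under cup 3 | the dealer opened cup 5) = (1/20) / (1/5) = 1/4.

1/4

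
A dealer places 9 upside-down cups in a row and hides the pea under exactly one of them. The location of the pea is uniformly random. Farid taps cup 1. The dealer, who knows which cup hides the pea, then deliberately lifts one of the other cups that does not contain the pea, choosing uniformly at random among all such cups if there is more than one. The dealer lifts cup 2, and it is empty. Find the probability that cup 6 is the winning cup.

8/63

Condition on the true location of the pea.
If it is under cup 1 (prior 1/9): the dealer has 8 equally likely choices, so probability 1/8; weight (1/9)·(1/8) = 1/72.
If it is under cup 2 (prior 1/9): the dealer opened cup 2, so this case is ruled out; weight (1/9)·0 = 0.
If it is under any of cups 3, 4, 5, 6, 7, 8, and 9 (prior 1/9 each): the dealer has 7 equally likely choices, so probability 1/7; weight (1/9)·(1/7) = 1/63 each.
The weights sum to 1/8.
So P(the pea under cup 6 | the dealer opened cup 2) = (1/63) / (1/8) = 8/63.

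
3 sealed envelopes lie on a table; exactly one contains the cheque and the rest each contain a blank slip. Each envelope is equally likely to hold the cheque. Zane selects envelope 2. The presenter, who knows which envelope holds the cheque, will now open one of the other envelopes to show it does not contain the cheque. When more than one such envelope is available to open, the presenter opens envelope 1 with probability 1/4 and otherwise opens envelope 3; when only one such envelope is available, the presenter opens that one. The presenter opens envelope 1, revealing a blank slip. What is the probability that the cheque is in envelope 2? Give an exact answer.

Apply Bayes' rule, conditioning on where the cheque actually is.
If it is in envelope 1 (prior 1/3): the presenter opened envelope 1, so this case is ruled out; weight (1/3)·0 = 0.
If it is in envelope 2 (prior 1/3): envelope 1 is available, opened with probability 1/4; weight (1/3)·(1/4) = 1/12.
If it is in envelope 3 (prior 1/3): only envelope 1 is available, probability 1; weight (1/3)·1 = 1/3.
The weights sum to 5/12.
So P(the cheque in envelope 2 | the presenter opened envelope 1) = (1/12) / (5/12) = 1/5.

1/5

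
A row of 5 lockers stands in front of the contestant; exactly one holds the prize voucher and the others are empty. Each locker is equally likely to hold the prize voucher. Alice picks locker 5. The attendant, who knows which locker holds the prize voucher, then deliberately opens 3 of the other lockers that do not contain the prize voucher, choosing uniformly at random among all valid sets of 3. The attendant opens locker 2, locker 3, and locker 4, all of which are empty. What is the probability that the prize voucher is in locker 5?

1/5

Condition on the true location of the prize voucher.
If it is in locker 1 (prior 1/5): the attendant has no choice, probability 1; weight (1/5)·1 = 1/5.
If it is in any of lockers 2, 3, and 4 (prior 1/5 each): that locker was opened and seen not to hold the prize — ruled out; weight (1/5)·0 = 0 each.
If it is in locker 5 (prior 1/5): the attendant has 4 equally likely choices, so probability 1/4; weight (1/5)·(1/4) = 1/20.
The weights sum to 1/4.
So P(the prize voucher in locker 5 | the attendant opened locker 2, locker 3, and locker 4) = (1/20) / (1/4) = 1/5.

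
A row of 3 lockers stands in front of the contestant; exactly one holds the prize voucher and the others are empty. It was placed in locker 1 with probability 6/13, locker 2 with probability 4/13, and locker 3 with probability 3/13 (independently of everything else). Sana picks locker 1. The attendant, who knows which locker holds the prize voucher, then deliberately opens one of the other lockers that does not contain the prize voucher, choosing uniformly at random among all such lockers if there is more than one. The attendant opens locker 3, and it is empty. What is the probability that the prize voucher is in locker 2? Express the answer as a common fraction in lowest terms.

4/7

Condition on the true location of the prize voucher.
If it is in locker 1 (prior 6/13): the attendant has 2 equally likely choices, so probability 1/2; weight (6/13)·(1/2) = 3/13.
If it is in locker 2 (prior 4/13): the attendant has no choice, probability 1; weight (4/13)·1 = 4/13.
If it is in locker 3 (prior 3/13): the attendant opened locker 3, so this case is ruled out; weight (3/13)·0 = 0.
The weights sum to 7/13.
So P(the prize voucher in locker 2 | the attendant opened locker 3) = (4/13) / (7/13) = 4/7.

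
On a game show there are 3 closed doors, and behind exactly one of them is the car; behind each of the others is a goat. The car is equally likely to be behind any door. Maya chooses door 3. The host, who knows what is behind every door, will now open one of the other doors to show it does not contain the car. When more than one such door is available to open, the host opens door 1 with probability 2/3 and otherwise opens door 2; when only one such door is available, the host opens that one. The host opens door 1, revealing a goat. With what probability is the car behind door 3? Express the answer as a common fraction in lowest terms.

Condition on the true location of the car.
If it is behind door 1 (prior 1/3): the host opened door 1, so this case is ruled out; weight (1/3)·0 = 0.
If it is behind door 2 (prior 1/3): only door 1 is available, probability 1; weight (1/3)·1 = 1/3.
If it is behind door 3 (prior 1/3): door 1 is available, opened with probability 2/3; weight (1/3)·(2/3) = 2/9.
The weights sum to 5/9.
So P(the car behind door 3 | the host opened door 1) = (2/9) / (5/9) = 2/5.

2/5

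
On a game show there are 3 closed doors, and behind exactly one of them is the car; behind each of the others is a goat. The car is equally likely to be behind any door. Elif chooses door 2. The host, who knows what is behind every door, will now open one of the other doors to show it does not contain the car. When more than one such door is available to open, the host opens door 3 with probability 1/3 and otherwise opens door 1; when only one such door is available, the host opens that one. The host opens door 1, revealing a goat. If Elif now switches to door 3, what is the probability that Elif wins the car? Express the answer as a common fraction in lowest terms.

Condition on the true location of the car.
If it is behind door 1 (prior 1/3): the host opened door 1, so this case is ruled out; weight (1/3)·0 = 0.
If it is behind door 2 (prior 1/3): door 3 is available but not opened, probability 2/3; weight (1/3)·(2/3) = 2/9.
If it is behind door 3 (prior 1/3): only door 1 is available, probability 1; weight (1/3)·1 = 1/3.
The weights sum to 5/9.
So P(the car behind door 3 | the host opened door 1) = (1/3) / (5/9) = 3/5.

3/5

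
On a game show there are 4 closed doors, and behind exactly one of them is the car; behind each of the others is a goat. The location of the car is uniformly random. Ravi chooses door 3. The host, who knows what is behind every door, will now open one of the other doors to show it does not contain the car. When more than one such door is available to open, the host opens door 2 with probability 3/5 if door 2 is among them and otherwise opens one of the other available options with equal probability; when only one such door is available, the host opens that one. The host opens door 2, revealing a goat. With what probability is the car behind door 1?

Consider each possible location of the car in turn.
If it is behind any of doors 1, 3, and 4 (prior 1/4 each): door 2 is available, opened with probability 3/5; weight (1/4)·(3/5) = 3/20 each.
If it is behind door 2 (prior 1/4): the host opened door 2, so this case is ruled out; weight (1/4)·0 = 0.
The weights sum to 9/20.
So P(the car behind door 1 | the host opened door 2) = (3/20) / (9/20) = 1/3.

1/3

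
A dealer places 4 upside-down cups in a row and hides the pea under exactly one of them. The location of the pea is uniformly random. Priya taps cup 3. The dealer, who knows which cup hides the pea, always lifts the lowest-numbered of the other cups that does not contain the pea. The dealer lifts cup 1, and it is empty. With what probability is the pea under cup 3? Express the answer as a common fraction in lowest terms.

Apply Bayes' rule, conditioning on where the pea actually is.
If it is under cup 1 (prior 1/4): the dealer opened cup 1, so this case is ruled out; weight (1/4)·0 = 0.
If it is under any of cups 2, 3, and 4 (prior 1/4 each): cup 1 is the lowest-numbered option available, probability 1; weight (1/4)·1 = 1/4 each.
The weights sum to 3/4.
So P(the pea under cup 3 | the dealer opened cup 1) = (1/4) / (3/4) = 1/3.

1/3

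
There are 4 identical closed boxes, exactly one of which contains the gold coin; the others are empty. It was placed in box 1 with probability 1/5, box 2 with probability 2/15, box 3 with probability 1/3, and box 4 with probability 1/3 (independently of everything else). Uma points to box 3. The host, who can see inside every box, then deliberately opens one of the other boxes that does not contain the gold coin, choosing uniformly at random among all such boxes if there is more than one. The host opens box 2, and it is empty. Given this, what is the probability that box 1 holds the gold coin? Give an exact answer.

9/34

Condition on the true location of the gold coin.
If it is in box 1 (prior 1/5): the host has 2 equally likely choices, so probability 1/2; weight (1/5)·(1/2) = 1/10.
If it is in box 2 (prior 2/15): the host opened box 2, so this case is ruled out; weight (2/15)·0 = 0.
If it is in box 3 (prior 1/3): the host has 3 equally likely choices, so probability 1/3; weight (1/3)·(1/3) = 1/9.
If it is in box 4 (prior 1/3): the host has 2 equally likely choices, so probability 1/2; weight (1/3)·(1/2) = 1/6.
The weights sum to 17/45.
So P(the gold coin in box 1 | the host opened box 2) = (1/10) / (17/45) = 9/34.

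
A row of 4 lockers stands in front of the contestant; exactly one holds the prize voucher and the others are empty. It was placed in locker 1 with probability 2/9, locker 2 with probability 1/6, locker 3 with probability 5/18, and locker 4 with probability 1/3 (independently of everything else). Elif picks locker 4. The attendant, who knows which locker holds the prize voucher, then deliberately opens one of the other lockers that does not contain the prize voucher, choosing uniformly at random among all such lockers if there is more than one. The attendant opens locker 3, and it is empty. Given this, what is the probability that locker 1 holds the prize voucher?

4/11

Condition on the true location of the prize voucher.
If it is in locker 1 (prior 2/9): the attendant has 2 equally likely choices, so probability 1/2; weight (2/9)·(1/2) = 1/9.
If it is in locker 2 (prior 1/6): the attendant has 2 equally likely choices, so probability 1/2; weight (1/6)·(1/2) = 1/12.
If it is in locker 3 (prior 5/18): the attendant opened locker 3, so this case is ruled out; weight (5/18)·0 = 0.
If it is in locker 4 (prior 1/3): the attendant has 3 equally likely choices, so probability 1/3; weight (1/3)·(1/3) = 1/9.
The weights sum to 11/36.
So P(the prize voucher in locker 1 | the attendant opened locker 3) = (1/9) / (11/36) = 4/11.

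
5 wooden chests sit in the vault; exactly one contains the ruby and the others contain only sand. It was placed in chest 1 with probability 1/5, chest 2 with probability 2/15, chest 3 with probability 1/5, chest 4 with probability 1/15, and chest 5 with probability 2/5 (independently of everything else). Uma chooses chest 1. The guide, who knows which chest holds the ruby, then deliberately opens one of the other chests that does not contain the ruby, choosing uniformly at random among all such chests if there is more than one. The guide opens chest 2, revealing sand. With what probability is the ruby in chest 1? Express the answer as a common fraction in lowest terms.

9/49

Condition on the true location of the ruby.
If it is in chest 1 (prior 1/5): the guide has 4 equally likely choices, so probability 1/4; weight (1/5)·(1/4) = 1/20.
If it is in chest 2 (prior 2/15): the guide opened chest 2, so this case is ruled out; weight (2/15)·0 = 0.
If it is in chest 3 (prior 1/5): the guide has 3 equally likely choices, so probability 1/3; weight (1/5)·(1/3) = 1/15.
If it is in chest 4 (prior 1/15): the guide has 3 equally likely choices, so probability 1/3; weight (1/15)·(1/3) = 1/45.
If it is in chest 5 (prior 2/5): the guide has 3 equally likely choices, so probability 1/3; weight (2/5)·(1/3) = 2/15.
The weights sum to 49/180.
So P(the ruby in chest 1 | the guide opened chest 2) = (1/20) / (49/180) = 9/49.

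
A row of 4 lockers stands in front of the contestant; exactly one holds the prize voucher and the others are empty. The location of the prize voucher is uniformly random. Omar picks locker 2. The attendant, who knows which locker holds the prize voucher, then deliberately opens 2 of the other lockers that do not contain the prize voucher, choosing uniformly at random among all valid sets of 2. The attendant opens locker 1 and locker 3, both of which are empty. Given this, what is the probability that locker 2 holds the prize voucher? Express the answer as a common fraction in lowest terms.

1/4

Condition on the true location of the prize voucher.
If it is in either of lockers 1 and 3 (prior 1/4 each): that locker was opened and seen not to hold the prize — ruled out; weight (1/4)·0 = 0 each.
If it is in locker 2 (prior 1/4): the attendant has 3 equally likely choices, so probability 1/3; weight (1/4)·(1/3) = 1/12.
If it is in locker 4 (prior 1/4): the attendant has no choice, probability 1; weight (1/4)·1 = 1/4.
The weights sum to 1/3.
So P(the prize voucher in locker 2 | the attendant opened locker 1 and locker 3) = (1/12) / (1/3) = 1/4.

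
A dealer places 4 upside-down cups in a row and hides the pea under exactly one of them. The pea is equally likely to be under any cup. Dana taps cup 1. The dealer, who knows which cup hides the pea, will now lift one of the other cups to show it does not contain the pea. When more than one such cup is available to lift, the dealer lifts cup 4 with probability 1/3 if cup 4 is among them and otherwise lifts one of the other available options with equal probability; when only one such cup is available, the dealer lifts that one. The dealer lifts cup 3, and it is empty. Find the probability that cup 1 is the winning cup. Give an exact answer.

Condition on the true location of the pea.
If it is under cup 1 (prior 1/4): cup 4 is available but not opened; cup 3 gets probability (1 − 1/3)/2 = 1/3; weight (1/4)·(1/3) = 1/12.
If it is under cup 2 (prior 1/4): cup 4 is available but not opened, probability 2/3; weight (1/4)·(2/3) = 1/6.
If it is under cup 3 (prior 1/4): the dealer opened cup 3, so this case is ruled out; weight (1/4)·0 = 0.
If it is under cup 4 (prior 1/4): cup 4 holds the prize so is unavailable; the dealer chooses uniformly among the 2 others, probability 1/2; weight (1/4)·(1/2) = 1/8.
The weights sum to 3/8.
So P(the pea under cup 1 | the dealer opened cup 3) = (1/12) / (3/8) = 2/9.

2/9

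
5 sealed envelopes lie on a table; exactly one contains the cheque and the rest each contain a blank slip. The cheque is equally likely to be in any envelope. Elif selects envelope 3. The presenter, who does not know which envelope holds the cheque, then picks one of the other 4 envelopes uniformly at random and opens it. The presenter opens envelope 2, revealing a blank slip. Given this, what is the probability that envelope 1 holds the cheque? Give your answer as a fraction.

1/4

Apply Bayes' rule, conditioning on where the cheque actually is.
If it is in any of envelopes 1, 3, 4, and 5 (prior 1/5 each): the presenter picks envelope 2 with probability 1/4 regardless, and it is not the prize; weight (1/5)·(1/4) = 1/20 each.
If it is in envelope 2 (prior 1/5): the presenter opened envelope 2, so this case is ruled out; weight (1/5)·0 = 0.
The weights sum to 1/5.
So P(the cheque in envelope 1 | the presenter opened envelope 2) = (1/20) / (1/5) = 1/4.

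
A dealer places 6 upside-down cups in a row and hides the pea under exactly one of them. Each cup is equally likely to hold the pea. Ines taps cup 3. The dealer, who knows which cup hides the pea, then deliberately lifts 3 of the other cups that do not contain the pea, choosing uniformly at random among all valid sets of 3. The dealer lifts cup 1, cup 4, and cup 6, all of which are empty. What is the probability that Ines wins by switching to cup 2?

Condition on the true location of the pea.
If it is under any of cups 1, 4, and 6 (prior 1/6 each): that cup was opened and seen not to hold the prize — ruled out; weight (1/6)·0 = 0 each.
If it is under either of cups 2 and 5 (prior 1/6 each): the dealer has 4 equally likely choices, so probability 1/4; weight (1/6)·(1/4) = 1/24 each.
If it is under cup 3 (prior 1/6): the dealer has 10 equally likely choices, so probability 1/10; weight (1/6)·(1/10) = 1/60.
The weights sum to 1/10.
So P(the pea under cup 2 | the dealer opened cup 1, cup 4, and cup 6) = (1/24) / (1/10) = 5/12.

5/12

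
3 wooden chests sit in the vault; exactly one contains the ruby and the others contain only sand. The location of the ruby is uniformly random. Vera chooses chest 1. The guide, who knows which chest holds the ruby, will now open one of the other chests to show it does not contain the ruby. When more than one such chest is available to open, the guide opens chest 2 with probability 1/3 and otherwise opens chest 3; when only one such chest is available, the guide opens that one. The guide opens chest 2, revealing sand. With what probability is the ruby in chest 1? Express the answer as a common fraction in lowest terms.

1/4

Condition on the true location of the ruby.
If it is in chest 1 (prior 1/3): chest 2 is available, opened with probability 1/3; weight (1/3)·(1/3) = 1/9.
If it is in chest 2 (prior 1/3): the guide opened chest 2, so this case is ruled out; weight (1/3)·0 = 0.
If it is in chest 3 (prior 1/3): only chest 2 is available, probability 1; weight (1/3)·1 = 1/3.
The weights sum to 4/9.
So P(the ruby in chest 1 | the guide opened chest 2) = (1/9) / (4/9) = 1/4.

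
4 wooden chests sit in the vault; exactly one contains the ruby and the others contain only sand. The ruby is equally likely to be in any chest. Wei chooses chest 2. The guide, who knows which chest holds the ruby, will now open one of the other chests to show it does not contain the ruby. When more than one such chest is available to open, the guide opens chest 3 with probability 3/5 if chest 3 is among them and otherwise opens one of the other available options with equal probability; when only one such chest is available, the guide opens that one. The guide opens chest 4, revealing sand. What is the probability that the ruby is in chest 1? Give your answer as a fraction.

Apply Bayes' rule, conditioning on where the ruby actually is.
If it is in chest 1 (prior 1/4): chest 3 is available but not opened, probability 2/5; weight (1/4)·(2/5) = 1/10.
If it is in chest 2 (prior 1/4): chest 3 is available but not opened; chest 4 gets probability (1 − 3/5)/2 = 1/5; weight (1/4)·(1/5) = 1/20.
If it is in chest 3 (prior 1/4): chest 3 holds the prize so is unavailable; the guide chooses uniformly among the 2 others, probability 1/2; weight (1/4)·(1/2) = 1/8.
If it is in chest 4 (prior 1/4): the guide opened chest 4, so this case is ruled out; weight (1/4)·0 = 0.
The weights sum to 11/40.
So P(the ruby in chest 1 | the guide opened chest 4) = (1/10) / (11/40) = 4/11.

4/11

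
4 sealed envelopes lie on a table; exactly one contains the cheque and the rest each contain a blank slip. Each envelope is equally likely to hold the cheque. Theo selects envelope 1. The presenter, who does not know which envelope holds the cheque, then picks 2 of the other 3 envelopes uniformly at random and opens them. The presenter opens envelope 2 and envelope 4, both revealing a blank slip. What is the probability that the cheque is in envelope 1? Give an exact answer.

1/2

Condition on the true location of the cheque.
If it is in either of envelopes 1 and 3 (prior 1/4 each): the presenter picks exactly this set with probability 1/3 regardless, and none is the prize; weight (1/4)·(1/3) = 1/12 each.
If it is in either of envelopes 2 and 4 (prior 1/4 each): that envelope was opened and seen not to hold the prize — ruled out; weight (1/4)·0 = 0 each.
The weights sum to 1/6.
So P(the cheque in envelope 1 | the presenter opened envelope 2 and envelope 4) = (1/12) / (1/6) = 1/2.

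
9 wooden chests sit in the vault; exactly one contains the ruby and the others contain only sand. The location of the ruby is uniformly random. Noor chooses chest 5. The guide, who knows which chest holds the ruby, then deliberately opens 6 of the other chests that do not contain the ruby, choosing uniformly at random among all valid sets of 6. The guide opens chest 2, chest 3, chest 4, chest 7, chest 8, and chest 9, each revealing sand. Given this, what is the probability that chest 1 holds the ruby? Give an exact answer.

4/9

Condition on the true location of the ruby.
If it is in either of chests 1 and 6 (prior 1/9 each): the guide has 7 equally likely choices, so probability 1/7; weight (1/9)·(1/7) = 1/63 each.
If it is in any of chests 2, 3, 4, 7, 8, and 9 (prior 1/9 each): that chest was opened and seen not to hold the prize — ruled out; weight (1/9)·0 = 0 each.
If it is in chest 5 (prior 1/9): the guide has 28 equally likely choices, so probability 1/28; weight (1/9)·(1/28) = 1/252.
The weights sum to 1/28.
So P(the ruby in chest 1 | the guide opened chest 2, chest 3, chest 4, chest 7, chest 8, and chest 9) = (1/63) / (1/28) = 4/9.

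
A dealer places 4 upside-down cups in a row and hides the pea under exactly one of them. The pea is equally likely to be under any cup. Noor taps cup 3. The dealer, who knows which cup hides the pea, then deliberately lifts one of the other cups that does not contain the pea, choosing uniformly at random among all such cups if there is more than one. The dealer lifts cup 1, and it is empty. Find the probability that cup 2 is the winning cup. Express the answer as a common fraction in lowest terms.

Consider each possible location of the pea in turn.
If it is under cup 1 (prior 1/4): the dealer opened cup 1, so this case is ruled out; weight (1/4)·0 = 0.
If it is under either of cups 2 and 4 (prior 1/4 each): the dealer has 2 equally likely choices, so probability 1/2; weight (1/4)·(1/2) = 1/8 each.
If it is under cup 3 (prior 1/4): the dealer has 3 equally likely choices, so probability 1/3; weight (1/4)·(1/3) = 1/12.
The weights sum to 1/3.
So P(the pea under cup 2 | the dealer opened cup 1) = (1/8) / (1/3) = 3/8.

3/8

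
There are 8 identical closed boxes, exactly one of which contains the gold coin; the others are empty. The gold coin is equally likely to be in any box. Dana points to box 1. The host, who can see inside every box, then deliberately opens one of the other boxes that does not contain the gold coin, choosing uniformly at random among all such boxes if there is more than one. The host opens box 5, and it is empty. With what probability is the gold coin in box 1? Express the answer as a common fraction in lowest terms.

1/8

Apply Bayes' rule, conditioning on where the gold coin actually is.
If it is in box 1 (prior 1/8): the host has 7 equally likely choices, so probability 1/7; weight (1/8)·(1/7) = 1/56.
If it is in any of boxes 2, 3, 4, 6, 7, and 8 (prior 1/8 each): the host has 6 equally likely choices, so probability 1/6; weight (1/8)·(1/6) = 1/48 each.
If it is in box 5 (prior 1/8): the host opened box 5, so this case is ruled out; weight (1/8)·0 = 0.
The weights sum to 1/7.
So P(the gold coin in box 1 | the host opened box 5) = (1/56) / (1/7) = 1/8.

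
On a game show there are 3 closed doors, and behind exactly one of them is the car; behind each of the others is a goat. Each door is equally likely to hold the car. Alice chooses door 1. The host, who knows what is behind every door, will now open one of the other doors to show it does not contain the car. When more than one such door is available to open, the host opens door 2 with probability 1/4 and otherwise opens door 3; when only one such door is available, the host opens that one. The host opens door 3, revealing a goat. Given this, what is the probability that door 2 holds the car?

4/7

Apply Bayes' rule, conditioning on where the car actually is.
If it is behind door 1 (prior 1/3): door 2 is available but not opened, probability 3/4; weight (1/3)·(3/4) = 1/4.
If it is behind door 2 (prior 1/3): only door 3 is available, probability 1; weight (1/3)·1 = 1/3.
If it is behind door 3 (prior 1/3): the host opened door 3, so this case is ruled out; weight (1/3)·0 = 0.
The weights sum to 7/12.
So P(the car behind door 2 | the host opened door 3) = (1/3) / (7/12) = 4/7.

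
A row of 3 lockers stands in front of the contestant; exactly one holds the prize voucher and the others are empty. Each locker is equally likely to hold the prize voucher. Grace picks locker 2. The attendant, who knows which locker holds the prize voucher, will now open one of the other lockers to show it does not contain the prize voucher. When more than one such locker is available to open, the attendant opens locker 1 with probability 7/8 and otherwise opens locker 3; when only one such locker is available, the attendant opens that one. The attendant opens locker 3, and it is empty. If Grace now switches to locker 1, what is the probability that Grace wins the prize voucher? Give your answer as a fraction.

8/9

Condition on the true location of the prize voucher.
If it is in locker 1 (prior 1/3): only locker 3 is available, probability 1; weight (1/3)·1 = 1/3.
If it is in locker 2 (prior 1/3): locker 1 is available but not opened, probability 1/8; weight (1/3)·(1/8) = 1/24.
If it is in locker 3 (prior 1/3): the attendant opened locker 3, so this case is ruled out; weight (1/3)·0 = 0.
The weights sum to 3/8.
So P(the prize voucher in locker 1 | the attendant opened locker 3) = (1/3) / (3/8) = 8/9.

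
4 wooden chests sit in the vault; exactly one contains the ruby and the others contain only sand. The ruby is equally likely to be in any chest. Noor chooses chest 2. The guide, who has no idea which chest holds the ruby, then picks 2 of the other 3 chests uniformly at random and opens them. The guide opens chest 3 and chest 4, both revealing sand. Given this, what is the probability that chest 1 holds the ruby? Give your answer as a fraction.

1/2

Consider each possible location of the ruby in turn.
If it is in either of chests 1 and 2 (prior 1/4 each): the guide picks exactly this set with probability 1/3 regardless, and none is the prize; weight (1/4)·(1/3) = 1/12 each.
If it is in either of chests 3 and 4 (prior 1/4 each): that chest was opened and seen not to hold the prize — ruled out; weight (1/4)·0 = 0 each.
The weights sum to 1/6.
So P(the ruby in chest 1 | the guide opened chest 3 and chest 4) = (1/12) / (1/6) = 1/2.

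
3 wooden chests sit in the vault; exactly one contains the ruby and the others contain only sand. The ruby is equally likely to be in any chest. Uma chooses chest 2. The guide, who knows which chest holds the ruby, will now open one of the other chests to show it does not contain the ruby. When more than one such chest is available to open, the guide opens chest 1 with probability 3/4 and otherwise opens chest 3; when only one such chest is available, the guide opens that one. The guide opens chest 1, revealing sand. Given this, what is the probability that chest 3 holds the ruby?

4/7

Apply Bayes' rule, conditioning on where the ruby actually is.
If it is in chest 1 (prior 1/3): the guide opened chest 1, so this case is ruled out; weight (1/3)·0 = 0.
If it is in chest 2 (prior 1/3): chest 1 is available, opened with probability 3/4; weight (1/3)·(3/4) = 1/4.
If it is in chest 3 (prior 1/3): only chest 1 is available, probability 1; weight (1/3)·1 = 1/3.
The weights sum to 7/12.
So P(the ruby in chest 3 | the guide opened chest 1) = (1/3) / (7/12) = 4/7.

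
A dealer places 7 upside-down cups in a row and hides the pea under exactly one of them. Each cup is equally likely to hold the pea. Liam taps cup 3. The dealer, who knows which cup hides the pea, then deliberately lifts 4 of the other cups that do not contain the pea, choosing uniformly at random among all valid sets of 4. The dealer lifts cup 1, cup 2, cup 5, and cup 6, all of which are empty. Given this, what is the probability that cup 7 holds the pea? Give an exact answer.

Apply Bayes' rule, conditioning on where the pea actually is.
If it is under any of cups 1, 2, 5, and 6 (prior 1/7 each): that cup was opened and seen not to hold the prize — ruled out; weight (1/7)·0 = 0 each.
If it is under cup 3 (prior 1/7): the dealer has 15 equally likely choices, so probability 1/15; weight (1/7)·(1/15) = 1/105.
If it is under either of cups 4 and 7 (prior 1/7 each): the dealer has 5 equally likely choices, so probability 1/5; weight (1/7)·(1/5) = 1/35 each.
The weights sum to 1/15.
So P(the pea under cup 7 | the dealer opened cup 1, cup 2, cup 5, and cup 6) = (1/35) / (1/15) = 3/7.

3/7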